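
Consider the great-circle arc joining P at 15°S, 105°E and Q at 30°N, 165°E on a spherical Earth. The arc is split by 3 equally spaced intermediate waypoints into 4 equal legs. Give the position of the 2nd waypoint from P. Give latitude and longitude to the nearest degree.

The haversine formula gives a central angle δ ≈ 1.278 rad (73.2°) between the endpoints.
Interpolate at f = 2/4 with slerp weights a = sin((1−f)δ)/sin δ ≈ 0.623, b = sin(fδ)/sin δ ≈ 0.623.
p = a·p₁ + b·p₂ ≈ (-0.677, 0.721, 0.150); φ = arcsin(p_z) ≈ 8.64°, λ = atan2(p_y, p_x) ≈ 133.20°.

≈ 9°N, 133°E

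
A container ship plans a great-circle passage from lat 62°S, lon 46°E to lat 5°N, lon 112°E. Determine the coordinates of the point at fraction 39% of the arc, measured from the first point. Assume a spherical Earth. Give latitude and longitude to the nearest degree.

≈ lat 40°S, lon 86°E

Write both endpoints as unit vectors p₁, p₂ with components (cos φ cos λ, cos φ sin λ, sin φ).
The central angle between the endpoints is δ = arccos(p₁·p₂) ≈ 1.457 rad (83.5°).
Interpolate at f = 0.39 with slerp weights a = sin((1−f)δ)/sin δ ≈ 0.781, b = sin(fδ)/sin δ ≈ 0.542.
p = a·p₁ + b·p₂ ≈ (0.053, 0.764, -0.643); φ = arcsin(p_z) ≈ -40.00°, λ = atan2(p_y, p_x) ≈ 86.06°.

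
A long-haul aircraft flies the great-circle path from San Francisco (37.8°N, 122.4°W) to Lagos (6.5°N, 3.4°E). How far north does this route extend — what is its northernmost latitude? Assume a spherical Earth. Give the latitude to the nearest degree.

The great circle lies in the plane with unit normal n̂ = (p₁ × p₂)/|p₁ × p₂|.
Here n̂_z ≈ +0.691; the vertex latitude is φ_max = arccos|n̂_z| ≈ 46.3°.
Check via Clairaut: cos φ_max = |cos φ₁| · sin C = cos(37.8°)·sin(61.1°) ≈ 0.691, again giving ≈ 46.3°.

≈ 46°N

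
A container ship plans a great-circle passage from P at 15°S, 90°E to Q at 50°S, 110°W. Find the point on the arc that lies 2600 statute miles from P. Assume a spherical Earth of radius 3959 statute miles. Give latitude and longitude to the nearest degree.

From cos δ = sin φ₁ sin φ₂ + cos φ₁ cos φ₂ cos Δλ, the central angle is δ ≈ 1.966 rad (112.7°). The total great-circle distance is δ·R ≈ 1.966 × 3959 ≈ 7784 mi, so the target fraction is f = 2600/7784 ≈ 0.334.
Interpolate at f ≈ 0.334 with slerp weights a = sin((1−f)δ)/sin δ ≈ 1.047, b = sin(fδ)/sin δ ≈ 0.662.
p = a·p₁ + b·p₂ ≈ (-0.145, 0.612, -0.778); φ = arcsin(p_z) ≈ -51.05°, λ = atan2(p_y, p_x) ≈ 103.38°.

≈ 51°S, 103°E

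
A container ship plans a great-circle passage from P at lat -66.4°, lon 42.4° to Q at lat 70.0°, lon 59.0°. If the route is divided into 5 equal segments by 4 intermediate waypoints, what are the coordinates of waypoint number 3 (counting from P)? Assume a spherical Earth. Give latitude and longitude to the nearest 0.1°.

≈ lat 15.5°, lon 50.8°

Write both endpoints as unit vectors p₁, p₂ with components (cos φ cos λ, cos φ sin λ, sin φ).
The central angle between the endpoints is δ = arccos(p₁·p₂) ≈ 2.389 rad (136.9°).
Interpolate at f = 3/5 with slerp weights a = sin((1−f)δ)/sin δ ≈ 1.195, b = sin(fδ)/sin δ ≈ 1.449.
p = a·p₁ + b·p₂ ≈ (0.608, 0.747, 0.267); φ = arcsin(p_z) ≈ 15.48°, λ = atan2(p_y, p_x) ≈ 50.85°.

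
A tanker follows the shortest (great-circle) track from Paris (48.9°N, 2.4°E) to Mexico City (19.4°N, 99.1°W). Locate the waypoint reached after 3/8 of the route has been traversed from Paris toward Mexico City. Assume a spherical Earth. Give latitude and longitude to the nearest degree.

Convert each endpoint to a unit vector on the sphere (x = cos φ cos λ, y = cos φ sin λ, z = sin φ).
The central angle between the endpoints is δ = arccos(p₁·p₂) ≈ 1.444 rad (82.7°).
Interpolate at f = 3/8 with slerp weights a = sin((1−f)δ)/sin δ ≈ 0.791, b = sin(fδ)/sin δ ≈ 0.520.
p = a·p₁ + b·p₂ ≈ (0.442, -0.462, 0.769); φ = arcsin(p_z) ≈ 50.24°, λ = atan2(p_y, p_x) ≈ -46.26°.

≈ 50°N, 46°W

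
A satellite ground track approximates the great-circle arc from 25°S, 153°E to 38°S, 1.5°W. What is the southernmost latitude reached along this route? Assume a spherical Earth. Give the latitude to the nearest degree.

≈ 71°S

The great circle lies in the plane with unit normal n̂ = (p₁ × p₂)/|p₁ × p₂|.
Here n̂_z ≈ -0.333; the vertex latitude is φ_max = arccos|n̂_z| ≈ 70.5°.
Check via Clairaut: cos φ_max = |cos φ₁| · sin C = cos(25.0°)·sin(158.4°) ≈ 0.333, again giving ≈ 70.5°.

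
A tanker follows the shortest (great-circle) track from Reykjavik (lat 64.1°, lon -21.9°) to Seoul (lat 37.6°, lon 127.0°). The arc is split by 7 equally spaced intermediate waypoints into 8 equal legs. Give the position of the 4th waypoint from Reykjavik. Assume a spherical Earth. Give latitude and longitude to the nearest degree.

Write both endpoints as unit vectors p₁, p₂ with components (cos φ cos λ, cos φ sin λ, sin φ).
The central angle between the endpoints is δ = arccos(p₁·p₂) ≈ 1.316 rad (75.4°).
Interpolate at f = 4/8 with slerp weights a = sin((1−f)δ)/sin δ ≈ 0.632, b = sin(fδ)/sin δ ≈ 0.632.
p = a·p₁ + b·p₂ ≈ (-0.045, 0.297, 0.954); φ = arcsin(p_z) ≈ 72.53°, λ = atan2(p_y, p_x) ≈ 98.66°.

≈ lat 73°, lon 99°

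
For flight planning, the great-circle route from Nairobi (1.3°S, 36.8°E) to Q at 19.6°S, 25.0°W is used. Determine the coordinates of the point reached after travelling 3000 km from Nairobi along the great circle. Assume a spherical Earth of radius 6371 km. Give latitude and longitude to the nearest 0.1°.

≈ 10.7°S, 11.3°E

Write both endpoints as unit vectors p₁, p₂ with components (cos φ cos λ, cos φ sin λ, sin φ).
The central angle between the endpoints is δ = arccos(p₁·p₂) ≈ 1.101 rad (63.1°). The total great-circle distance is δ·R ≈ 1.101 × 6371 ≈ 7015 km, so the target fraction is f = 3000/7015 ≈ 0.428.
Interpolate at f ≈ 0.428 with slerp weights a = sin((1−f)δ)/sin δ ≈ 0.661, b = sin(fδ)/sin δ ≈ 0.509.
p = a·p₁ + b·p₂ ≈ (0.963, 0.193, -0.186); φ = arcsin(p_z) ≈ -10.70°, λ = atan2(p_y, p_x) ≈ 11.34°.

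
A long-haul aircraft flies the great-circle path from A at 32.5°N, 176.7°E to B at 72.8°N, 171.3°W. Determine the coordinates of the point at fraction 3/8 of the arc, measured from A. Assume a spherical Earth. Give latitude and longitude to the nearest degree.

≈ 48°N, 179°E

Write both endpoints as unit vectors p₁, p₂ with components (cos φ cos λ, cos φ sin λ, sin φ).
The central angle between the endpoints is δ = arccos(p₁·p₂) ≈ 0.712 rad (40.8°).
Interpolate at f = 3/8 with slerp weights a = sin((1−f)δ)/sin δ ≈ 0.659, b = sin(fδ)/sin δ ≈ 0.404.
p = a·p₁ + b·p₂ ≈ (-0.673, 0.014, 0.740); φ = arcsin(p_z) ≈ 47.71°, λ = atan2(p_y, p_x) ≈ 178.81°.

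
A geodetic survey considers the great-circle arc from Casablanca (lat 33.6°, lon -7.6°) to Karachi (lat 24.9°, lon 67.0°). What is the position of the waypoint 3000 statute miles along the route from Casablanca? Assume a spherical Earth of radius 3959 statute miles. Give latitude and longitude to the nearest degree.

Convert each endpoint to a unit vector on the sphere (x = cos φ cos λ, y = cos φ sin λ, z = sin φ).
The central angle between the endpoints is δ = arccos(p₁·p₂) ≈ 1.122 rad (64.3°). The total great-circle distance is δ·R ≈ 1.122 × 3959 ≈ 4443 mi, so the target fraction is f = 3000/4443 ≈ 0.675.
Interpolate at f ≈ 0.675 with slerp weights a = sin((1−f)δ)/sin δ ≈ 0.396, b = sin(fδ)/sin δ ≈ 0.763.
p = a·p₁ + b·p₂ ≈ (0.597, 0.593, 0.540); φ = arcsin(p_z) ≈ 32.69°, λ = atan2(p_y, p_x) ≈ 44.82°.

≈ lat 33°, lon 45°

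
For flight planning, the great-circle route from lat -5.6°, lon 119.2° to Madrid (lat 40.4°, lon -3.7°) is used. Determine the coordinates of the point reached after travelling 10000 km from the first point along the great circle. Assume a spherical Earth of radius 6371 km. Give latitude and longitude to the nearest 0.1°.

From cos δ = sin φ₁ sin φ₂ + cos φ₁ cos φ₂ cos Δλ, the central angle is δ ≈ 2.066 rad (118.4°). The total great-circle distance is δ·R ≈ 2.066 × 6371 ≈ 13160 km, so the target fraction is f = 10000/13160 ≈ 0.760.
Interpolate at f ≈ 0.760 with slerp weights a = sin((1−f)δ)/sin δ ≈ 0.541, b = sin(fδ)/sin δ ≈ 1.136.
p = a·p₁ + b·p₂ ≈ (0.601, 0.414, 0.684); φ = arcsin(p_z) ≈ 43.13°, λ = atan2(p_y, p_x) ≈ 34.56°.

≈ lat 43.1°, lon 34.6°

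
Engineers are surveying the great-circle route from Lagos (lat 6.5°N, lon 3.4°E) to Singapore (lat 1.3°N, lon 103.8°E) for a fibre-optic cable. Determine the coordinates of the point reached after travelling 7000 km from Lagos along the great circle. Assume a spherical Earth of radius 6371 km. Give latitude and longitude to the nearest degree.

≈ lat 5°N, lon 67°E

Write both endpoints as unit vectors p₁, p₂ with components (cos φ cos λ, cos φ sin λ, sin φ).
The central angle between the endpoints is δ = arccos(p₁·p₂) ≈ 1.748 rad (100.2°). The total great-circle distance is δ·R ≈ 1.748 × 6371 ≈ 11140 km, so the target fraction is f = 7000/11140 ≈ 0.628.
Interpolate at f ≈ 0.628 with slerp weights a = sin((1−f)δ)/sin δ ≈ 0.615, b = sin(fδ)/sin δ ≈ 0.905.
p = a·p₁ + b·p₂ ≈ (0.394, 0.915, 0.090); φ = arcsin(p_z) ≈ 5.17°, λ = atan2(p_y, p_x) ≈ 66.71°.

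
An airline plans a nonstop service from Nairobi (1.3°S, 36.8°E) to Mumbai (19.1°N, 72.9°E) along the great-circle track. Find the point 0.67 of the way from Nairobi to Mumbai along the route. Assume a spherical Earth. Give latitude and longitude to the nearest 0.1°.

Convert each endpoint to a unit vector on the sphere (x = cos φ cos λ, y = cos φ sin λ, z = sin φ).
The central angle between the endpoints is δ = arccos(p₁·p₂) ≈ 0.714 rad (40.9°).
Interpolate at f = 0.67 with slerp weights a = sin((1−f)δ)/sin δ ≈ 0.356, b = sin(fδ)/sin δ ≈ 0.703.
p = a·p₁ + b·p₂ ≈ (0.481, 0.848, 0.222); φ = arcsin(p_z) ≈ 12.82°, λ = atan2(p_y, p_x) ≈ 60.46°.

≈ 12.8°N, 60.5°E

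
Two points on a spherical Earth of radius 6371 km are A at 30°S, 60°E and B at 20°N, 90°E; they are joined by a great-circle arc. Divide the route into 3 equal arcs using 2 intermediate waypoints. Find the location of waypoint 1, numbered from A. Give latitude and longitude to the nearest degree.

≈ 14°S, 71°E

Write both endpoints as unit vectors p₁, p₂ with components (cos φ cos λ, cos φ sin λ, sin φ).
The central angle between the endpoints is δ = arccos(p₁·p₂) ≈ 1.008 rad (57.7°).
Interpolate at f = 1/3 with slerp weights a = sin((1−f)δ)/sin δ ≈ 0.736, b = sin(fδ)/sin δ ≈ 0.390.
p = a·p₁ + b·p₂ ≈ (0.319, 0.918, -0.235); φ = arcsin(p_z) ≈ -13.57°, λ = atan2(p_y, p_x) ≈ 70.86°.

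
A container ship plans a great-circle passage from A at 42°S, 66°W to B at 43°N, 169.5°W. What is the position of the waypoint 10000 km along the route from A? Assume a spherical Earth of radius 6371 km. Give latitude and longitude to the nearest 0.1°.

Write both endpoints as unit vectors p₁, p₂ with components (cos φ cos λ, cos φ sin λ, sin φ).
The central angle between the endpoints is δ = arccos(p₁·p₂) ≈ 2.193 rad (125.7°). The total great-circle distance is δ·R ≈ 2.193 × 6371 ≈ 13975 km, so the target fraction is f = 10000/13975 ≈ 0.716.
Interpolate at f ≈ 0.716 with slerp weights a = sin((1−f)δ)/sin δ ≈ 0.719, b = sin(fδ)/sin δ ≈ 1.231.
p = a·p₁ + b·p₂ ≈ (-0.668, -0.652, 0.358); φ = arcsin(p_z) ≈ 21.00°, λ = atan2(p_y, p_x) ≈ -135.68°.

≈ 21.0°N, 135.7°W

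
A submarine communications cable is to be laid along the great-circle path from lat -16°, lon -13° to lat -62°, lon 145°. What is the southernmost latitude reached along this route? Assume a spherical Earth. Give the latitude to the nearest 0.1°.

≈ -80.1°

The great circle lies in the plane with unit normal n̂ = (p₁ × p₂)/|p₁ × p₂|.
Here n̂_z ≈ +0.172; the vertex latitude is φ_max = arccos|n̂_z| ≈ 80.1°.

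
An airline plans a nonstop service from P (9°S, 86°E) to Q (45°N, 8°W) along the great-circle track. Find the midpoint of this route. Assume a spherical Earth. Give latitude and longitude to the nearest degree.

≈ (25°N, 49°E)

From cos δ = sin φ₁ sin φ₂ + cos φ₁ cos φ₂ cos Δλ, the central angle is δ ≈ 1.731 rad (99.2°).
Interpolate at f = 1/2 with slerp weights a = sin((1−f)δ)/sin δ ≈ 0.771, b = sin(fδ)/sin δ ≈ 0.771.
p = a·p₁ + b·p₂ ≈ (0.593, 0.684, 0.425); φ = arcsin(p_z) ≈ 25.13°, λ = atan2(p_y, p_x) ≈ 49.07°.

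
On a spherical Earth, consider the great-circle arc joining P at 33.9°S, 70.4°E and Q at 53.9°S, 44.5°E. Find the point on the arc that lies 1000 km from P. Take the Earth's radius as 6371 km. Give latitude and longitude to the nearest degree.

The haversine formula gives a central angle δ ≈ 0.472 rad (27.1°) between the endpoints. The total great-circle distance is δ·R ≈ 0.472 × 6371 ≈ 3008 km, so the target fraction is f = 1000/3008 ≈ 0.332.
Interpolate at f ≈ 0.332 with slerp weights a = sin((1−f)δ)/sin δ ≈ 0.682, b = sin(fδ)/sin δ ≈ 0.344.
p = a·p₁ + b·p₂ ≈ (0.334, 0.675, -0.658); φ = arcsin(p_z) ≈ -41.14°, λ = atan2(p_y, p_x) ≈ 63.66°.

≈ 41°S, 64°E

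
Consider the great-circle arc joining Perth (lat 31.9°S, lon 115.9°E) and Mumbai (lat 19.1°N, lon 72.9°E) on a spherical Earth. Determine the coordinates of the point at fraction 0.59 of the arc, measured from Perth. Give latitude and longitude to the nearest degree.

≈ lat 2°S, lon 90°E

From cos δ = sin φ₁ sin φ₂ + cos φ₁ cos φ₂ cos Δλ, the central angle is δ ≈ 1.144 rad (65.6°).
Interpolate at f = 0.59 with slerp weights a = sin((1−f)δ)/sin δ ≈ 0.497, b = sin(fδ)/sin δ ≈ 0.686.
p = a·p₁ + b·p₂ ≈ (0.007, 0.999, -0.038); φ = arcsin(p_z) ≈ -2.17°, λ = atan2(p_y, p_x) ≈ 89.62°.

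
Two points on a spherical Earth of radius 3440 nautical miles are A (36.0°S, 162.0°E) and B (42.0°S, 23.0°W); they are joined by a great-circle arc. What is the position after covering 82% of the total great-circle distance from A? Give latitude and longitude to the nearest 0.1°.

≈ (60.3°S, 25.6°W)

Convert each endpoint to a unit vector on the sphere (x = cos φ cos λ, y = cos φ sin λ, z = sin φ).
The central angle between the endpoints is δ = arccos(p₁·p₂) ≈ 1.778 rad (101.9°).
Interpolate at f = 0.82 with slerp weights a = sin((1−f)δ)/sin δ ≈ 0.321, b = sin(fδ)/sin δ ≈ 1.015.
p = a·p₁ + b·p₂ ≈ (0.447, -0.214, -0.868); φ = arcsin(p_z) ≈ -60.27°, λ = atan2(p_y, p_x) ≈ -25.62°.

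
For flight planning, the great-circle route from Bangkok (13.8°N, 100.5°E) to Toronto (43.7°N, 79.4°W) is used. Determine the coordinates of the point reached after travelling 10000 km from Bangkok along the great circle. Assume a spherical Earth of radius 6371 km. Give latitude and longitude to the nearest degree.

Write both endpoints as unit vectors p₁, p₂ with components (cos φ cos λ, cos φ sin λ, sin φ).
The central angle between the endpoints is δ = arccos(p₁·p₂) ≈ 2.138 rad (122.5°). The total great-circle distance is δ·R ≈ 2.138 × 6371 ≈ 13621 km, so the target fraction is f = 10000/13621 ≈ 0.734.
Interpolate at f ≈ 0.734 with slerp weights a = sin((1−f)δ)/sin δ ≈ 0.638, b = sin(fδ)/sin δ ≈ 1.186.
p = a·p₁ + b·p₂ ≈ (0.045, -0.233, 0.971); φ = arcsin(p_z) ≈ 76.27°, λ = atan2(p_y, p_x) ≈ -79.14°.

≈ (76°N, 79°W)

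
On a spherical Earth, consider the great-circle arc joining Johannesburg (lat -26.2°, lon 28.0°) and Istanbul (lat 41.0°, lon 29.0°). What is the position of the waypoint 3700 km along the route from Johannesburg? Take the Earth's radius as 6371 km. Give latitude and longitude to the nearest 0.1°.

Convert each endpoint to a unit vector on the sphere (x = cos φ cos λ, y = cos φ sin λ, z = sin φ).
The central angle between the endpoints is δ = arccos(p₁·p₂) ≈ 1.173 rad (67.2°). The total great-circle distance is δ·R ≈ 1.173 × 6371 ≈ 7473 km, so the target fraction is f = 3700/7473 ≈ 0.495.
Interpolate at f ≈ 0.495 with slerp weights a = sin((1−f)δ)/sin δ ≈ 0.605, b = sin(fδ)/sin δ ≈ 0.595.
p = a·p₁ + b·p₂ ≈ (0.873, 0.473, 0.123); φ = arcsin(p_z) ≈ 7.07°, λ = atan2(p_y, p_x) ≈ 28.45°.

≈ lat 7.1°, lon 28.5°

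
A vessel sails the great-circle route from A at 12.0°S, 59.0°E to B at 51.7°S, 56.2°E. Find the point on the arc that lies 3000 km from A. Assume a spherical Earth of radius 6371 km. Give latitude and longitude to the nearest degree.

The haversine formula gives a central angle δ ≈ 0.694 rad (39.8°) between the endpoints. The total great-circle distance is δ·R ≈ 0.694 × 6371 ≈ 4422 km, so the target fraction is f = 3000/4422 ≈ 0.678.
Interpolate at f ≈ 0.678 with slerp weights a = sin((1−f)δ)/sin δ ≈ 0.346, b = sin(fδ)/sin δ ≈ 0.709.
p = a·p₁ + b·p₂ ≈ (0.419, 0.655, -0.629); φ = arcsin(p_z) ≈ -38.94°, λ = atan2(p_y, p_x) ≈ 57.42°.

≈ 39°S, 57°E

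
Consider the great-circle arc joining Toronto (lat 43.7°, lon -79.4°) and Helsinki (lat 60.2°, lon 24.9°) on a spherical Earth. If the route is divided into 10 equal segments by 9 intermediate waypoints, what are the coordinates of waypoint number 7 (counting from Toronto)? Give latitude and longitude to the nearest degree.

Write both endpoints as unit vectors p₁, p₂ with components (cos φ cos λ, cos φ sin λ, sin φ).
The central angle between the endpoints is δ = arccos(p₁·p₂) ≈ 1.035 rad (59.3°).
Interpolate at f = 7/10 with slerp weights a = sin((1−f)δ)/sin δ ≈ 0.355, b = sin(fδ)/sin δ ≈ 0.771.
p = a·p₁ + b·p₂ ≈ (0.395, -0.091, 0.914); φ = arcsin(p_z) ≈ 66.10°, λ = atan2(p_y, p_x) ≈ -13.01°.

≈ lat 66°, lon -13°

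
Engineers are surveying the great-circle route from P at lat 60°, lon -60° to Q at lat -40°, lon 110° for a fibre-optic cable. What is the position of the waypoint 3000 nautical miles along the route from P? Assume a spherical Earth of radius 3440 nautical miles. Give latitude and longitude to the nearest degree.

Write both endpoints as unit vectors p₁, p₂ with components (cos φ cos λ, cos φ sin λ, sin φ).
The central angle between the endpoints is δ = arccos(p₁·p₂) ≈ 2.776 rad (159.0°). The total great-circle distance is δ·R ≈ 2.776 × 3440 ≈ 9549 nmi, so the target fraction is f = 3000/9549 ≈ 0.314.
Interpolate at f ≈ 0.314 with slerp weights a = sin((1−f)δ)/sin δ ≈ 2.643, b = sin(fδ)/sin δ ≈ 2.141.
p = a·p₁ + b·p₂ ≈ (0.100, 0.397, 0.912); φ = arcsin(p_z) ≈ 65.84°, λ = atan2(p_y, p_x) ≈ 75.90°.

≈ lat 66°, lon 76°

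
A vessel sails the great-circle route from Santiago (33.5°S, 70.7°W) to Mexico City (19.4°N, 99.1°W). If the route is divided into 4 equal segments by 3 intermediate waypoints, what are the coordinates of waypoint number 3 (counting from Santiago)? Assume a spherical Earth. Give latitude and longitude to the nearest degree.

≈ 6°N, 92°W

Write both endpoints as unit vectors p₁, p₂ with components (cos φ cos λ, cos φ sin λ, sin φ).
The central angle between the endpoints is δ = arccos(p₁·p₂) ≈ 1.037 rad (59.4°).
Interpolate at f = 3/4 with slerp weights a = sin((1−f)δ)/sin δ ≈ 0.298, b = sin(fδ)/sin δ ≈ 0.815.
p = a·p₁ + b·p₂ ≈ (-0.040, -0.994, 0.106); φ = arcsin(p_z) ≈ 6.11°, λ = atan2(p_y, p_x) ≈ -92.28°.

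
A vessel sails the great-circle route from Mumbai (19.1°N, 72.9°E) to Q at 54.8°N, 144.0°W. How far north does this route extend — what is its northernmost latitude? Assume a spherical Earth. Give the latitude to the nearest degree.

≈ 71°N

The great circle lies in the plane with unit normal n̂ = (p₁ × p₂)/|p₁ × p₂|.
Here n̂_z ≈ +0.332; the vertex latitude is φ_max = arccos|n̂_z| ≈ 70.6°.
Check via Clairaut: cos φ_max = |cos φ₁| · sin C = cos(19.1°)·sin(20.6°) ≈ 0.332, again giving ≈ 70.6°.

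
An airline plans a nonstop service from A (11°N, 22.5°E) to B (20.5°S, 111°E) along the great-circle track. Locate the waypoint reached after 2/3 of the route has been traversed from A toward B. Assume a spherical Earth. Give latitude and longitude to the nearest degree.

From cos δ = sin φ₁ sin φ₂ + cos φ₁ cos φ₂ cos Δλ, the central angle is δ ≈ 1.614 rad (92.5°).
Interpolate at f = 2/3 with slerp weights a = sin((1−f)δ)/sin δ ≈ 0.513, b = sin(fδ)/sin δ ≈ 0.881.
p = a·p₁ + b·p₂ ≈ (0.169, 0.963, -0.211); φ = arcsin(p_z) ≈ -12.16°, λ = atan2(p_y, p_x) ≈ 80.02°.

≈ (12°S, 80°E)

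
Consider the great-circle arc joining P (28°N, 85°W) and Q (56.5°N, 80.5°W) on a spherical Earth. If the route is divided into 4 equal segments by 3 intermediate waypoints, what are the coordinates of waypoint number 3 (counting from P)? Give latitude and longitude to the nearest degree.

The haversine formula gives a central angle δ ≈ 0.501 rad (28.7°) between the endpoints.
Interpolate at f = 3/4 with slerp weights a = sin((1−f)δ)/sin δ ≈ 0.260, b = sin(fδ)/sin δ ≈ 0.764.
p = a·p₁ + b·p₂ ≈ (0.090, -0.645, 0.759); φ = arcsin(p_z) ≈ 49.39°, λ = atan2(p_y, p_x) ≈ -82.09°.

≈ (49°N, 82°W)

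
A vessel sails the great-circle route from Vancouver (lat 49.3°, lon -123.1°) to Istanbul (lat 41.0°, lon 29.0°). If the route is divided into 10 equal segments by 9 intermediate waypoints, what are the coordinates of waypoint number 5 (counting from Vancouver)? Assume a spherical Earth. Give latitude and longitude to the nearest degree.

≈ lat 76°, lon -31°

Convert each endpoint to a unit vector on the sphere (x = cos φ cos λ, y = cos φ sin λ, z = sin φ).
The central angle between the endpoints is δ = arccos(p₁·p₂) ≈ 1.508 rad (86.4°).
Interpolate at f = 5/10 with slerp weights a = sin((1−f)δ)/sin δ ≈ 0.686, b = sin(fδ)/sin δ ≈ 0.686.
p = a·p₁ + b·p₂ ≈ (0.209, -0.124, 0.970); φ = arcsin(p_z) ≈ 75.97°, λ = atan2(p_y, p_x) ≈ -30.69°.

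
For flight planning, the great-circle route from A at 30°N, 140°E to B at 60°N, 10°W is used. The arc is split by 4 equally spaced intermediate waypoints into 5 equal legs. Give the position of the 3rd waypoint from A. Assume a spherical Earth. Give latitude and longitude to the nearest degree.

≈ 76°N, 88°E

Write both endpoints as unit vectors p₁, p₂ with components (cos φ cos λ, cos φ sin λ, sin φ).
The central angle between the endpoints is δ = arccos(p₁·p₂) ≈ 1.513 rad (86.7°).
Interpolate at f = 3/5 with slerp weights a = sin((1−f)δ)/sin δ ≈ 0.570, b = sin(fδ)/sin δ ≈ 0.789.
p = a·p₁ + b·p₂ ≈ (0.011, 0.249, 0.969); φ = arcsin(p_z) ≈ 75.59°, λ = atan2(p_y, p_x) ≈ 87.54°.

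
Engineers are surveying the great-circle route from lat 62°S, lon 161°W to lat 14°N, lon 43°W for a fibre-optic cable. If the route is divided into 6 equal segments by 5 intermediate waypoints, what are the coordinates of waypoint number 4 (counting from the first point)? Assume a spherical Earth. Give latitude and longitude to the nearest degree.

Convert each endpoint to a unit vector on the sphere (x = cos φ cos λ, y = cos φ sin λ, z = sin φ).
The central angle between the endpoints is δ = arccos(p₁·p₂) ≈ 2.012 rad (115.3°).
Interpolate at f = 4/6 with slerp weights a = sin((1−f)δ)/sin δ ≈ 0.688, b = sin(fδ)/sin δ ≈ 1.077.
p = a·p₁ + b·p₂ ≈ (0.459, -0.818, -0.347); φ = arcsin(p_z) ≈ -20.27°, λ = atan2(p_y, p_x) ≈ -60.69°.

≈ lat 20°S, lon 61°W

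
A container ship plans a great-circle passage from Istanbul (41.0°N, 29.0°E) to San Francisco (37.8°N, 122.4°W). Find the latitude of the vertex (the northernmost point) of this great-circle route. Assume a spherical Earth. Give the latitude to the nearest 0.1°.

The great circle lies in the plane with unit normal n̂ = (p₁ × p₂)/|p₁ × p₂|.
Here n̂_z ≈ -0.288; the vertex latitude is φ_max = arccos|n̂_z| ≈ 73.3°.
Check via Clairaut: cos φ_max = |cos φ₁| · sin C = cos(41.0°)·sin(22.4°) ≈ 0.288, again giving ≈ 73.3°.

≈ 73.3°N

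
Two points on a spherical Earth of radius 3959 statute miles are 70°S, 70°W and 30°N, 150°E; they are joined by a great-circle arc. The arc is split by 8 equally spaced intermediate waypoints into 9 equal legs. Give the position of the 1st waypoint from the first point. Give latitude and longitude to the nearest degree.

Write both endpoints as unit vectors p₁, p₂ with components (cos φ cos λ, cos φ sin λ, sin φ).
The central angle between the endpoints is δ = arccos(p₁·p₂) ≈ 2.342 rad (134.2°).
Interpolate at f = 1/9 with slerp weights a = sin((1−f)δ)/sin δ ≈ 1.216, b = sin(fδ)/sin δ ≈ 0.359.
p = a·p₁ + b·p₂ ≈ (-0.127, -0.236, -0.964); φ = arcsin(p_z) ≈ -74.48°, λ = atan2(p_y, p_x) ≈ -118.27°.

≈ 74°S, 118°W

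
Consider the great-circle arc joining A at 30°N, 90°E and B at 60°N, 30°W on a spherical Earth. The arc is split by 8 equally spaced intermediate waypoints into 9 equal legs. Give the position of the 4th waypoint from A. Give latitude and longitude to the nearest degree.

The haversine formula gives a central angle δ ≈ 1.353 rad (77.5°) between the endpoints.
Interpolate at f = 4/9 with slerp weights a = sin((1−f)δ)/sin δ ≈ 0.699, b = sin(fδ)/sin δ ≈ 0.579.
p = a·p₁ + b·p₂ ≈ (0.251, 0.461, 0.851); φ = arcsin(p_z) ≈ 58.36°, λ = atan2(p_y, p_x) ≈ 61.43°.

≈ 58°N, 61°E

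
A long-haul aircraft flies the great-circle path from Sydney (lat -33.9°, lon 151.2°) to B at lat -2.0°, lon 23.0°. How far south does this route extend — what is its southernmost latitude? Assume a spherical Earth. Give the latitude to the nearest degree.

≈ -41°

The great circle lies in the plane with unit normal n̂ = (p₁ × p₂)/|p₁ × p₂|.
Here n̂_z ≈ -0.750; the vertex latitude is φ_max = arccos|n̂_z| ≈ 41.5°.
Check via Clairaut: cos φ_max = |cos φ₁| · sin C = cos(33.9°)·sin(115.4°) ≈ 0.750, again giving ≈ 41.5°.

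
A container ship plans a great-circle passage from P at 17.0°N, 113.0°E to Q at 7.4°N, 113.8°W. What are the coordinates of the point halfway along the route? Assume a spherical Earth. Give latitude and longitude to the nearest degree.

Write both endpoints as unit vectors p₁, p₂ with components (cos φ cos λ, cos φ sin λ, sin φ).
The central angle between the endpoints is δ = arccos(p₁·p₂) ≈ 2.229 rad (127.7°).
Interpolate at f = 1/2 with slerp weights a = sin((1−f)δ)/sin δ ≈ 1.135, b = sin(fδ)/sin δ ≈ 1.135.
p = a·p₁ + b·p₂ ≈ (-0.878, -0.031, 0.478); φ = arcsin(p_z) ≈ 28.54°, λ = atan2(p_y, p_x) ≈ -178.00°.

≈ 29°N, 178°W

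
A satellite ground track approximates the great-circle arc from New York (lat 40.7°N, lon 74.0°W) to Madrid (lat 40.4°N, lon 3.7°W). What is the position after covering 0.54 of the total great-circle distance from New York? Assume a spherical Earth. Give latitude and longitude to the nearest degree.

≈ lat 46°N, lon 36°W

Convert each endpoint to a unit vector on the sphere (x = cos φ cos λ, y = cos φ sin λ, z = sin φ).
The central angle between the endpoints is δ = arccos(p₁·p₂) ≈ 0.906 rad (51.9°).
Interpolate at f = 0.54 with slerp weights a = sin((1−f)δ)/sin δ ≈ 0.514, b = sin(fδ)/sin δ ≈ 0.597.
p = a·p₁ + b·p₂ ≈ (0.561, -0.404, 0.722); φ = arcsin(p_z) ≈ 46.25°, λ = atan2(p_y, p_x) ≈ -35.76°.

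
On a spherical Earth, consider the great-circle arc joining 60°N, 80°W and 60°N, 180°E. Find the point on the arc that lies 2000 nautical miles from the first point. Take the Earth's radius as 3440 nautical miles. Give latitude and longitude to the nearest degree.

≈ 67°N, 159°W

The haversine formula gives a central angle δ ≈ 0.786 rad (45.0°) between the endpoints. The total great-circle distance is δ·R ≈ 0.786 × 3440 ≈ 2704 nmi, so the target fraction is f = 2000/2704 ≈ 0.740.
Interpolate at f ≈ 0.740 with slerp weights a = sin((1−f)δ)/sin δ ≈ 0.287, b = sin(fδ)/sin δ ≈ 0.776.
p = a·p₁ + b·p₂ ≈ (-0.363, -0.141, 0.921); φ = arcsin(p_z) ≈ 67.06°, λ = atan2(p_y, p_x) ≈ -158.71°.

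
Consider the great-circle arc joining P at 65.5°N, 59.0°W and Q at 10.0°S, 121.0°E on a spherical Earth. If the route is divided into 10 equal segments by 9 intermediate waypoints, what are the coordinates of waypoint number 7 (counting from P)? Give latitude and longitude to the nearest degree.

From cos δ = sin φ₁ sin φ₂ + cos φ₁ cos φ₂ cos Δλ, the central angle is δ ≈ 2.173 rad (124.5°).
Interpolate at f = 7/10 with slerp weights a = sin((1−f)δ)/sin δ ≈ 0.736, b = sin(fδ)/sin δ ≈ 1.212.
p = a·p₁ + b·p₂ ≈ (-0.457, 0.761, 0.459); φ = arcsin(p_z) ≈ 27.35°, λ = atan2(p_y, p_x) ≈ 121.00°.

≈ 27°N, 121°E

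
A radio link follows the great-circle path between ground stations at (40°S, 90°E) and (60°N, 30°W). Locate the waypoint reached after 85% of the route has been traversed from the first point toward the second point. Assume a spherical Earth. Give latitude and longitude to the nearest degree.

The haversine formula gives a central angle δ ≈ 2.416 rad (138.4°) between the endpoints.
Interpolate at f = 0.85 with slerp weights a = sin((1−f)δ)/sin δ ≈ 0.534, b = sin(fδ)/sin δ ≈ 1.335.
p = a·p₁ + b·p₂ ≈ (0.578, 0.076, 0.813); φ = arcsin(p_z) ≈ 54.34°, λ = atan2(p_y, p_x) ≈ 7.45°.

≈ (54°N, 7°E)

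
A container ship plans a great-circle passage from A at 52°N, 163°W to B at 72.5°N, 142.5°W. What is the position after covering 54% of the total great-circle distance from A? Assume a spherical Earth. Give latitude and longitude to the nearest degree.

Write both endpoints as unit vectors p₁, p₂ with components (cos φ cos λ, cos φ sin λ, sin φ).
The central angle between the endpoints is δ = arccos(p₁·p₂) ≈ 0.390 rad (22.3°).
Interpolate at f = 0.54 with slerp weights a = sin((1−f)δ)/sin δ ≈ 0.469, b = sin(fδ)/sin δ ≈ 0.550.
p = a·p₁ + b·p₂ ≈ (-0.408, -0.185, 0.894); φ = arcsin(p_z) ≈ 63.41°, λ = atan2(p_y, p_x) ≈ -155.57°.

≈ 63°N, 156°W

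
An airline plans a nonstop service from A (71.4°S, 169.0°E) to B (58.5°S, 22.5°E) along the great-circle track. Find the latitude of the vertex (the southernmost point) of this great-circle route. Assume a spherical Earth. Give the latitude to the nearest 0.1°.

The great circle lies in the plane with unit normal n̂ = (p₁ × p₂)/|p₁ × p₂|.
Here n̂_z ≈ -0.124; the vertex latitude is φ_max = arccos|n̂_z| ≈ 82.9°.

≈ 82.9°S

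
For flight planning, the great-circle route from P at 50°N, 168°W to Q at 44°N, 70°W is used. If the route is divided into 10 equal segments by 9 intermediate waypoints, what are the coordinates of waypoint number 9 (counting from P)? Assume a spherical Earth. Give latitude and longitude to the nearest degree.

≈ 48°N, 77°W

The haversine formula gives a central angle δ ≈ 1.084 rad (62.1°) between the endpoints.
Interpolate at f = 9/10 with slerp weights a = sin((1−f)δ)/sin δ ≈ 0.122, b = sin(fδ)/sin δ ≈ 0.937.
p = a·p₁ + b·p₂ ≈ (0.154, -0.650, 0.745); φ = arcsin(p_z) ≈ 48.12°, λ = atan2(p_y, p_x) ≈ -76.70°.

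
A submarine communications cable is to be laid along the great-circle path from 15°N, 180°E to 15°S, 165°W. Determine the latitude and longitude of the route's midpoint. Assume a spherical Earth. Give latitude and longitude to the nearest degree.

The haversine formula gives a central angle δ ≈ 0.584 rad (33.5°) between the endpoints.
Interpolate at f = 1/2 with slerp weights a = sin((1−f)δ)/sin δ ≈ 0.522, b = sin(fδ)/sin δ ≈ 0.522.
p = a·p₁ + b·p₂ ≈ (-0.991, -0.131, 0.000); φ = arcsin(p_z) ≈ 0.00°, λ = atan2(p_y, p_x) ≈ -172.50°.

≈ 0°N, 172°W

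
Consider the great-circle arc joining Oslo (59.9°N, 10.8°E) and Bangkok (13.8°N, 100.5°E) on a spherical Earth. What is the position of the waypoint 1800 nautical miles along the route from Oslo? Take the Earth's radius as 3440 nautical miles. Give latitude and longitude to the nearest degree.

≈ 51°N, 63°E

Write both endpoints as unit vectors p₁, p₂ with components (cos φ cos λ, cos φ sin λ, sin φ).
The central angle between the endpoints is δ = arccos(p₁·p₂) ≈ 1.360 rad (77.9°). The total great-circle distance is δ·R ≈ 1.360 × 3440 ≈ 4680 nmi, so the target fraction is f = 1800/4680 ≈ 0.385.
Interpolate at f ≈ 0.385 with slerp weights a = sin((1−f)δ)/sin δ ≈ 0.759, b = sin(fδ)/sin δ ≈ 0.511.
p = a·p₁ + b·p₂ ≈ (0.284, 0.559, 0.779); φ = arcsin(p_z) ≈ 51.16°, λ = atan2(p_y, p_x) ≈ 63.10°.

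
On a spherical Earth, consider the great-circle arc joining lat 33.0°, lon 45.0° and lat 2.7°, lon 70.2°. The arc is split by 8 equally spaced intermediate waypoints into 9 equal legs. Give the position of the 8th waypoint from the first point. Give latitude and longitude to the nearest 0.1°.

≈ lat 6.2°, lon 67.7°

The haversine formula gives a central angle δ ≈ 0.670 rad (38.4°) between the endpoints.
Interpolate at f = 8/9 with slerp weights a = sin((1−f)δ)/sin δ ≈ 0.120, b = sin(fδ)/sin δ ≈ 0.903.
p = a·p₁ + b·p₂ ≈ (0.377, 0.920, 0.108); φ = arcsin(p_z) ≈ 6.19°, λ = atan2(p_y, p_x) ≈ 67.73°.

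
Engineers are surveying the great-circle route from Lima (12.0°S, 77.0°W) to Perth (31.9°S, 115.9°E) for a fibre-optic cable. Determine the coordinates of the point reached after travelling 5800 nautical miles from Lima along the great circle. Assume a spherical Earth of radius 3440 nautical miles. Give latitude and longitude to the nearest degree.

Write both endpoints as unit vectors p₁, p₂ with components (cos φ cos λ, cos φ sin λ, sin φ).
The central angle between the endpoints is δ = arccos(p₁·p₂) ≈ 2.346 rad (134.4°). The total great-circle distance is δ·R ≈ 2.346 × 3440 ≈ 8069 nmi, so the target fraction is f = 5800/8069 ≈ 0.719.
Interpolate at f ≈ 0.719 with slerp weights a = sin((1−f)δ)/sin δ ≈ 0.858, b = sin(fδ)/sin δ ≈ 1.390.
p = a·p₁ + b·p₂ ≈ (-0.327, 0.244, -0.913); φ = arcsin(p_z) ≈ -65.92°, λ = atan2(p_y, p_x) ≈ 143.22°.

≈ 66°S, 143°E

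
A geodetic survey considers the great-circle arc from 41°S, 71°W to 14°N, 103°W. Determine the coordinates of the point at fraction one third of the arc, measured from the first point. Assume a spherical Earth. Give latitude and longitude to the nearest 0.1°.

Convert each endpoint to a unit vector on the sphere (x = cos φ cos λ, y = cos φ sin λ, z = sin φ).
The central angle between the endpoints is δ = arccos(p₁·p₂) ≈ 1.090 rad (62.5°).
Interpolate at f = 1/3 with slerp weights a = sin((1−f)δ)/sin δ ≈ 0.749, b = sin(fδ)/sin δ ≈ 0.401.
p = a·p₁ + b·p₂ ≈ (0.097, -0.914, -0.395); φ = arcsin(p_z) ≈ -23.24°, λ = atan2(p_y, p_x) ≈ -83.96°.

≈ 23.2°S, 84.0°W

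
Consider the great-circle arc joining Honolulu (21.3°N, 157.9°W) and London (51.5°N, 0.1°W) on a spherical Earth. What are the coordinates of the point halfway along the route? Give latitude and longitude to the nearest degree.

Convert each endpoint to a unit vector on the sphere (x = cos φ cos λ, y = cos φ sin λ, z = sin φ).
The central angle between the endpoints is δ = arccos(p₁·p₂) ≈ 1.826 rad (104.6°).
Interpolate at f = 1/2 with slerp weights a = sin((1−f)δ)/sin δ ≈ 0.818, b = sin(fδ)/sin δ ≈ 0.818.
p = a·p₁ + b·p₂ ≈ (-0.197, -0.288, 0.937); φ = arcsin(p_z) ≈ 69.60°, λ = atan2(p_y, p_x) ≈ -124.40°.

≈ 70°N, 124°W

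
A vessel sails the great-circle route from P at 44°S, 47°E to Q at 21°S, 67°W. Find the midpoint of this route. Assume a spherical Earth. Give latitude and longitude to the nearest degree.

Write both endpoints as unit vectors p₁, p₂ with components (cos φ cos λ, cos φ sin λ, sin φ).
The central angle between the endpoints is δ = arccos(p₁·p₂) ≈ 1.595 rad (91.4°).
Interpolate at f = 1/2 with slerp weights a = sin((1−f)δ)/sin δ ≈ 0.716, b = sin(fδ)/sin δ ≈ 0.716.
p = a·p₁ + b·p₂ ≈ (0.612, -0.239, -0.754); φ = arcsin(p_z) ≈ -48.92°, λ = atan2(p_y, p_x) ≈ -21.29°.

≈ 49°S, 21°W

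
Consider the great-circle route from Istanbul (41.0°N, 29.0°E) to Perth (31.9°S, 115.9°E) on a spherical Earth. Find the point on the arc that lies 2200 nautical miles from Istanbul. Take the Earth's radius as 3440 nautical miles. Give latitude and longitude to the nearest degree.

≈ 19°N, 63°E

Convert each endpoint to a unit vector on the sphere (x = cos φ cos λ, y = cos φ sin λ, z = sin φ).
The central angle between the endpoints is δ = arccos(p₁·p₂) ≈ 1.888 rad (108.2°). The total great-circle distance is δ·R ≈ 1.888 × 3440 ≈ 6495 nmi, so the target fraction is f = 2200/6495 ≈ 0.339.
Interpolate at f ≈ 0.339 with slerp weights a = sin((1−f)δ)/sin δ ≈ 0.998, b = sin(fδ)/sin δ ≈ 0.628.
p = a·p₁ + b·p₂ ≈ (0.426, 0.845, 0.323); φ = arcsin(p_z) ≈ 18.85°, λ = atan2(p_y, p_x) ≈ 63.24°.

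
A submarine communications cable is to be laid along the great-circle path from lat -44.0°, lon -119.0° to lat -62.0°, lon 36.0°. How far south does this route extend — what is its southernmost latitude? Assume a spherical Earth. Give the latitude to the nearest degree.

≈ -81°

The great circle lies in the plane with unit normal n̂ = (p₁ × p₂)/|p₁ × p₂|.
Here n̂_z ≈ +0.150; the vertex latitude is φ_max = arccos|n̂_z| ≈ 81.4°.
Check via Clairaut: cos φ_max = |cos φ₁| · sin C = cos(44.0°)·sin(168.0°) ≈ 0.150, again giving ≈ 81.4°.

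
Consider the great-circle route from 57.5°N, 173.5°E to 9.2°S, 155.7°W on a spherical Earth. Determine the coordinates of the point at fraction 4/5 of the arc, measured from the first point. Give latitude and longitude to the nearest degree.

Convert each endpoint to a unit vector on the sphere (x = cos φ cos λ, y = cos φ sin λ, z = sin φ).
The central angle between the endpoints is δ = arccos(p₁·p₂) ≈ 1.244 rad (71.3°).
Interpolate at f = 4/5 with slerp weights a = sin((1−f)δ)/sin δ ≈ 0.260, b = sin(fδ)/sin δ ≈ 0.886.
p = a·p₁ + b·p₂ ≈ (-0.936, -0.344, 0.078); φ = arcsin(p_z) ≈ 4.46°, λ = atan2(p_y, p_x) ≈ -159.81°.

≈ 4°N, 160°W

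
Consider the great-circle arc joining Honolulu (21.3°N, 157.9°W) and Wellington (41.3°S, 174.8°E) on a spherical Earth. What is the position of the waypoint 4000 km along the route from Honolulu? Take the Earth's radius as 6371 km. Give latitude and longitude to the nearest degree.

≈ 12°S, 171°W

Write both endpoints as unit vectors p₁, p₂ with components (cos φ cos λ, cos φ sin λ, sin φ).
The central angle between the endpoints is δ = arccos(p₁·p₂) ≈ 1.179 rad (67.5°). The total great-circle distance is δ·R ≈ 1.179 × 6371 ≈ 7509 km, so the target fraction is f = 4000/7509 ≈ 0.533.
Interpolate at f ≈ 0.533 with slerp weights a = sin((1−f)δ)/sin δ ≈ 0.566, b = sin(fδ)/sin δ ≈ 0.636.
p = a·p₁ + b·p₂ ≈ (-0.964, -0.155, -0.214); φ = arcsin(p_z) ≈ -12.35°, λ = atan2(p_y, p_x) ≈ -170.86°.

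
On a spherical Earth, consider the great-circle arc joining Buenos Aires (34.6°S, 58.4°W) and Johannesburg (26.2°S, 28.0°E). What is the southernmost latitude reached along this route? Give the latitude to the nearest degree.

The great circle lies in the plane with unit normal n̂ = (p₁ × p₂)/|p₁ × p₂|.
Here n̂_z ≈ +0.772; the vertex latitude is φ_max = arccos|n̂_z| ≈ 39.5°.
Check via Clairaut: cos φ_max = |cos φ₁| · sin C = cos(34.6°)·sin(110.3°) ≈ 0.772, again giving ≈ 39.5°.

≈ 39°S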